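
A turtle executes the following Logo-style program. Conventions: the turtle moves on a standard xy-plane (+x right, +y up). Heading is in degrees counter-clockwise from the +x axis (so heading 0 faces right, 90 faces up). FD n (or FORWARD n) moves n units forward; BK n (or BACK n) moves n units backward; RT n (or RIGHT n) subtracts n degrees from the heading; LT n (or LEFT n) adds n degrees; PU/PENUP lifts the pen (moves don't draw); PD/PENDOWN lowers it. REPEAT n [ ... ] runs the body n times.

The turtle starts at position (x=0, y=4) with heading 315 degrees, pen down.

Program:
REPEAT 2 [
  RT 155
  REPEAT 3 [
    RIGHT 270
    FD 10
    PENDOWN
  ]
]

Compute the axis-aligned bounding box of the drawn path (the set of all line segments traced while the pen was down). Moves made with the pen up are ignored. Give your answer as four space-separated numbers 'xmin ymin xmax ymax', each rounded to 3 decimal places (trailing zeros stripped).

Answer: -3.42 -8.817 19.359 11.413

Derivation:
Executing turtle program step by step:
Start: pos=(0,4), heading=315, pen down
REPEAT 2 [
  -- iteration 1/2 --
  RT 155: heading 315 -> 160
  REPEAT 3 [
    -- iteration 1/3 --
    RT 270: heading 160 -> 250
    FD 10: (0,4) -> (-3.42,-5.397) [heading=250, draw]
    PD: pen down
    -- iteration 2/3 --
    RT 270: heading 250 -> 340
    FD 10: (-3.42,-5.397) -> (5.977,-8.817) [heading=340, draw]
    PD: pen down
    -- iteration 3/3 --
    RT 270: heading 340 -> 70
    FD 10: (5.977,-8.817) -> (9.397,0.58) [heading=70, draw]
    PD: pen down
  ]
  -- iteration 2/2 --
  RT 155: heading 70 -> 275
  REPEAT 3 [
    -- iteration 1/3 --
    RT 270: heading 275 -> 5
    FD 10: (9.397,0.58) -> (19.359,1.451) [heading=5, draw]
    PD: pen down
    -- iteration 2/3 --
    RT 270: heading 5 -> 95
    FD 10: (19.359,1.451) -> (18.487,11.413) [heading=95, draw]
    PD: pen down
    -- iteration 3/3 --
    RT 270: heading 95 -> 185
    FD 10: (18.487,11.413) -> (8.525,10.542) [heading=185, draw]
    PD: pen down
  ]
]
Final: pos=(8.525,10.542), heading=185, 6 segment(s) drawn

Segment endpoints: x in {-3.42, 0, 5.977, 8.525, 9.397, 18.487, 19.359}, y in {-8.817, -5.397, 0.58, 1.451, 4, 10.542, 11.413}
xmin=-3.42, ymin=-8.817, xmax=19.359, ymax=11.413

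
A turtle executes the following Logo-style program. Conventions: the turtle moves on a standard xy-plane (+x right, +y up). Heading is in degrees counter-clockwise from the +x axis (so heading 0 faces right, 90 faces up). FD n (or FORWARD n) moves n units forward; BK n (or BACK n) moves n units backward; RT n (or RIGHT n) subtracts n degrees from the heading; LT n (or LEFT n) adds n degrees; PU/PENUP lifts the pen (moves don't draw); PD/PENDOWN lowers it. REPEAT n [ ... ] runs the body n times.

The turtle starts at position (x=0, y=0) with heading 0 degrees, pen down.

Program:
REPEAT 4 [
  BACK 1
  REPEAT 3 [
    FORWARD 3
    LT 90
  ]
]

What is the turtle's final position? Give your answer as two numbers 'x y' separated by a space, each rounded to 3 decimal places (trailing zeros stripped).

Executing turtle program step by step:
Start: pos=(0,0), heading=0, pen down
REPEAT 4 [
  -- iteration 1/4 --
  BK 1: (0,0) -> (-1,0) [heading=0, draw]
  REPEAT 3 [
    -- iteration 1/3 --
    FD 3: (-1,0) -> (2,0) [heading=0, draw]
    LT 90: heading 0 -> 90
    -- iteration 2/3 --
    FD 3: (2,0) -> (2,3) [heading=90, draw]
    LT 90: heading 90 -> 180
    -- iteration 3/3 --
    FD 3: (2,3) -> (-1,3) [heading=180, draw]
    LT 90: heading 180 -> 270
  ]
  -- iteration 2/4 --
  BK 1: (-1,3) -> (-1,4) [heading=270, draw]
  REPEAT 3 [
    -- iteration 1/3 --
    FD 3: (-1,4) -> (-1,1) [heading=270, draw]
    LT 90: heading 270 -> 0
    -- iteration 2/3 --
    FD 3: (-1,1) -> (2,1) [heading=0, draw]
    LT 90: heading 0 -> 90
    -- iteration 3/3 --
    FD 3: (2,1) -> (2,4) [heading=90, draw]
    LT 90: heading 90 -> 180
  ]
  -- iteration 3/4 --
  BK 1: (2,4) -> (3,4) [heading=180, draw]
  REPEAT 3 [
    -- iteration 1/3 --
    FD 3: (3,4) -> (0,4) [heading=180, draw]
    LT 90: heading 180 -> 270
    -- iteration 2/3 --
    FD 3: (0,4) -> (0,1) [heading=270, draw]
    LT 90: heading 270 -> 0
    -- iteration 3/3 --
    FD 3: (0,1) -> (3,1) [heading=0, draw]
    LT 90: heading 0 -> 90
  ]
  -- iteration 4/4 --
  BK 1: (3,1) -> (3,0) [heading=90, draw]
  REPEAT 3 [
    -- iteration 1/3 --
    FD 3: (3,0) -> (3,3) [heading=90, draw]
    LT 90: heading 90 -> 180
    -- iteration 2/3 --
    FD 3: (3,3) -> (0,3) [heading=180, draw]
    LT 90: heading 180 -> 270
    -- iteration 3/3 --
    FD 3: (0,3) -> (0,0) [heading=270, draw]
    LT 90: heading 270 -> 0
  ]
]
Final: pos=(0,0), heading=0, 16 segment(s) drawn

Answer: 0 0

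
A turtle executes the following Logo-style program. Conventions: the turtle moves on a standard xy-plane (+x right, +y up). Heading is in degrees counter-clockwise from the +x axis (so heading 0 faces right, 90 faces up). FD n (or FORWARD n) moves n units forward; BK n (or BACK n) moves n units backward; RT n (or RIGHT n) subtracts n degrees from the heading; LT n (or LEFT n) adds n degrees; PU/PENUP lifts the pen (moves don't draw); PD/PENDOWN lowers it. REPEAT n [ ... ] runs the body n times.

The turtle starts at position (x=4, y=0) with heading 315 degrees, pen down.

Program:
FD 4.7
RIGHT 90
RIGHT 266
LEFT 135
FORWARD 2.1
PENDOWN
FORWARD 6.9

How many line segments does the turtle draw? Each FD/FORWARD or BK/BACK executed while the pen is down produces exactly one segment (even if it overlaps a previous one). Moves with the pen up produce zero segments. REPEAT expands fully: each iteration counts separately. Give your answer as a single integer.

Answer: 3

Derivation:
Executing turtle program step by step:
Start: pos=(4,0), heading=315, pen down
FD 4.7: (4,0) -> (7.323,-3.323) [heading=315, draw]
RT 90: heading 315 -> 225
RT 266: heading 225 -> 319
LT 135: heading 319 -> 94
FD 2.1: (7.323,-3.323) -> (7.177,-1.229) [heading=94, draw]
PD: pen down
FD 6.9: (7.177,-1.229) -> (6.696,5.655) [heading=94, draw]
Final: pos=(6.696,5.655), heading=94, 3 segment(s) drawn
Segments drawn: 3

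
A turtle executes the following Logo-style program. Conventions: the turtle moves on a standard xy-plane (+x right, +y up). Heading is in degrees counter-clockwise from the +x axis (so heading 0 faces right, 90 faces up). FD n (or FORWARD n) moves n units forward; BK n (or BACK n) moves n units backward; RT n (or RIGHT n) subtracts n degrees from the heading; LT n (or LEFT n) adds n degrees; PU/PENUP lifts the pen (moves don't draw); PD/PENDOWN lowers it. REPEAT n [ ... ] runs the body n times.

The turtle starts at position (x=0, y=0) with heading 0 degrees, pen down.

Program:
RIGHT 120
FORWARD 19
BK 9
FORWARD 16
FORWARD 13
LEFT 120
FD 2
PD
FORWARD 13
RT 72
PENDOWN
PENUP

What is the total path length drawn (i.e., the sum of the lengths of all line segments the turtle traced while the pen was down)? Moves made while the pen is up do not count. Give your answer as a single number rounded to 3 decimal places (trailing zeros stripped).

Executing turtle program step by step:
Start: pos=(0,0), heading=0, pen down
RT 120: heading 0 -> 240
FD 19: (0,0) -> (-9.5,-16.454) [heading=240, draw]
BK 9: (-9.5,-16.454) -> (-5,-8.66) [heading=240, draw]
FD 16: (-5,-8.66) -> (-13,-22.517) [heading=240, draw]
FD 13: (-13,-22.517) -> (-19.5,-33.775) [heading=240, draw]
LT 120: heading 240 -> 0
FD 2: (-19.5,-33.775) -> (-17.5,-33.775) [heading=0, draw]
PD: pen down
FD 13: (-17.5,-33.775) -> (-4.5,-33.775) [heading=0, draw]
RT 72: heading 0 -> 288
PD: pen down
PU: pen up
Final: pos=(-4.5,-33.775), heading=288, 6 segment(s) drawn

Segment lengths:
  seg 1: (0,0) -> (-9.5,-16.454), length = 19
  seg 2: (-9.5,-16.454) -> (-5,-8.66), length = 9
  seg 3: (-5,-8.66) -> (-13,-22.517), length = 16
  seg 4: (-13,-22.517) -> (-19.5,-33.775), length = 13
  seg 5: (-19.5,-33.775) -> (-17.5,-33.775), length = 2
  seg 6: (-17.5,-33.775) -> (-4.5,-33.775), length = 13
Total = 72

Answer: 72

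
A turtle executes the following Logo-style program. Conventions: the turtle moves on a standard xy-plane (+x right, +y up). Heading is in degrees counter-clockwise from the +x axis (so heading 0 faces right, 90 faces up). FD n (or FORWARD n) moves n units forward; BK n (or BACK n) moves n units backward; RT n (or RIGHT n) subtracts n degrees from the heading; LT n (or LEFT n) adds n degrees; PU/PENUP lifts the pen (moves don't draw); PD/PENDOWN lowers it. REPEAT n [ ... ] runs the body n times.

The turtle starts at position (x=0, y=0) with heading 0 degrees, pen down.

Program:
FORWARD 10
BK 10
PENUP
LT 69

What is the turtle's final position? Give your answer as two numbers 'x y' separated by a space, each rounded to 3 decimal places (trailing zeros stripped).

Executing turtle program step by step:
Start: pos=(0,0), heading=0, pen down
FD 10: (0,0) -> (10,0) [heading=0, draw]
BK 10: (10,0) -> (0,0) [heading=0, draw]
PU: pen up
LT 69: heading 0 -> 69
Final: pos=(0,0), heading=69, 2 segment(s) drawn

Answer: 0 0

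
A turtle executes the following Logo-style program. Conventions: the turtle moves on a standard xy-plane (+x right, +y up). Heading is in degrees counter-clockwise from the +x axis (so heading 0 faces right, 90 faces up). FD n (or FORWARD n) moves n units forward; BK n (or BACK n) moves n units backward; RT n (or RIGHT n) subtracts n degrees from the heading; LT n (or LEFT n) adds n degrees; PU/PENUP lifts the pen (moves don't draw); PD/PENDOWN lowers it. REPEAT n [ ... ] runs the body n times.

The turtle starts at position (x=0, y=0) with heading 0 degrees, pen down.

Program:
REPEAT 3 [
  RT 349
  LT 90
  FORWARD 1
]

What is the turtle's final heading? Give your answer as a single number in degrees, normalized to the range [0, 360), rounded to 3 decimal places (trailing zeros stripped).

Executing turtle program step by step:
Start: pos=(0,0), heading=0, pen down
REPEAT 3 [
  -- iteration 1/3 --
  RT 349: heading 0 -> 11
  LT 90: heading 11 -> 101
  FD 1: (0,0) -> (-0.191,0.982) [heading=101, draw]
  -- iteration 2/3 --
  RT 349: heading 101 -> 112
  LT 90: heading 112 -> 202
  FD 1: (-0.191,0.982) -> (-1.118,0.607) [heading=202, draw]
  -- iteration 3/3 --
  RT 349: heading 202 -> 213
  LT 90: heading 213 -> 303
  FD 1: (-1.118,0.607) -> (-0.573,-0.232) [heading=303, draw]
]
Final: pos=(-0.573,-0.232), heading=303, 3 segment(s) drawn

Answer: 303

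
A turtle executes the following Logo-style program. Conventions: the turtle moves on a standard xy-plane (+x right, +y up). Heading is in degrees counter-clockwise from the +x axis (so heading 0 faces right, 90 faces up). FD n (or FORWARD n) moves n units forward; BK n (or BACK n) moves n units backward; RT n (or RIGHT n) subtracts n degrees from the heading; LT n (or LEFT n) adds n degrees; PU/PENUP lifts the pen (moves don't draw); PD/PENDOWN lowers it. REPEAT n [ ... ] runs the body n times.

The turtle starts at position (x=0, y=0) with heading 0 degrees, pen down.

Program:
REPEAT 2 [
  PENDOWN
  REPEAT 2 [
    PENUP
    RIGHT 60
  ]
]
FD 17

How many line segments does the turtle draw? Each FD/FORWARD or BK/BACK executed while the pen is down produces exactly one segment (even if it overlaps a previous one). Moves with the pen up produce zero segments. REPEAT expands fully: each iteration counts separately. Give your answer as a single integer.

Executing turtle program step by step:
Start: pos=(0,0), heading=0, pen down
REPEAT 2 [
  -- iteration 1/2 --
  PD: pen down
  REPEAT 2 [
    -- iteration 1/2 --
    PU: pen up
    RT 60: heading 0 -> 300
    -- iteration 2/2 --
    PU: pen up
    RT 60: heading 300 -> 240
  ]
  -- iteration 2/2 --
  PD: pen down
  REPEAT 2 [
    -- iteration 1/2 --
    PU: pen up
    RT 60: heading 240 -> 180
    -- iteration 2/2 --
    PU: pen up
    RT 60: heading 180 -> 120
  ]
]
FD 17: (0,0) -> (-8.5,14.722) [heading=120, move]
Final: pos=(-8.5,14.722), heading=120, 0 segment(s) drawn
Segments drawn: 0

Answer: 0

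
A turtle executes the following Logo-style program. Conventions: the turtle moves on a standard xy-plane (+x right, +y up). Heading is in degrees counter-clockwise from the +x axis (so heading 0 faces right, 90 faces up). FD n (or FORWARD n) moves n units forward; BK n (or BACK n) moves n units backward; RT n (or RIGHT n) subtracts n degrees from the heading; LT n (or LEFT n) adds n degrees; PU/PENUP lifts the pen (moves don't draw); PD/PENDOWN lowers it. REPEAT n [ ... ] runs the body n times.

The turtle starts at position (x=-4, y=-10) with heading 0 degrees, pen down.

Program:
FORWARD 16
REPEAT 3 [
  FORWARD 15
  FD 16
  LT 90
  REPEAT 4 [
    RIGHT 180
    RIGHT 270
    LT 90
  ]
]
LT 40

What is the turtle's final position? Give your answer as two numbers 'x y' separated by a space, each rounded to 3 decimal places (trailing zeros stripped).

Executing turtle program step by step:
Start: pos=(-4,-10), heading=0, pen down
FD 16: (-4,-10) -> (12,-10) [heading=0, draw]
REPEAT 3 [
  -- iteration 1/3 --
  FD 15: (12,-10) -> (27,-10) [heading=0, draw]
  FD 16: (27,-10) -> (43,-10) [heading=0, draw]
  LT 90: heading 0 -> 90
  REPEAT 4 [
    -- iteration 1/4 --
    RT 180: heading 90 -> 270
    RT 270: heading 270 -> 0
    LT 90: heading 0 -> 90
    -- iteration 2/4 --
    RT 180: heading 90 -> 270
    RT 270: heading 270 -> 0
    LT 90: heading 0 -> 90
    -- iteration 3/4 --
    RT 180: heading 90 -> 270
    RT 270: heading 270 -> 0
    LT 90: heading 0 -> 90
    -- iteration 4/4 --
    RT 180: heading 90 -> 270
    RT 270: heading 270 -> 0
    LT 90: heading 0 -> 90
  ]
  -- iteration 2/3 --
  FD 15: (43,-10) -> (43,5) [heading=90, draw]
  FD 16: (43,5) -> (43,21) [heading=90, draw]
  LT 90: heading 90 -> 180
  REPEAT 4 [
    -- iteration 1/4 --
    RT 180: heading 180 -> 0
    RT 270: heading 0 -> 90
    LT 90: heading 90 -> 180
    -- iteration 2/4 --
    RT 180: heading 180 -> 0
    RT 270: heading 0 -> 90
    LT 90: heading 90 -> 180
    -- iteration 3/4 --
    RT 180: heading 180 -> 0
    RT 270: heading 0 -> 90
    LT 90: heading 90 -> 180
    -- iteration 4/4 --
    RT 180: heading 180 -> 0
    RT 270: heading 0 -> 90
    LT 90: heading 90 -> 180
  ]
  -- iteration 3/3 --
  FD 15: (43,21) -> (28,21) [heading=180, draw]
  FD 16: (28,21) -> (12,21) [heading=180, draw]
  LT 90: heading 180 -> 270
  REPEAT 4 [
    -- iteration 1/4 --
    RT 180: heading 270 -> 90
    RT 270: heading 90 -> 180
    LT 90: heading 180 -> 270
    -- iteration 2/4 --
    RT 180: heading 270 -> 90
    RT 270: heading 90 -> 180
    LT 90: heading 180 -> 270
    -- iteration 3/4 --
    RT 180: heading 270 -> 90
    RT 270: heading 90 -> 180
    LT 90: heading 180 -> 270
    -- iteration 4/4 --
    RT 180: heading 270 -> 90
    RT 270: heading 90 -> 180
    LT 90: heading 180 -> 270
  ]
]
LT 40: heading 270 -> 310
Final: pos=(12,21), heading=310, 7 segment(s) drawn

Answer: 12 21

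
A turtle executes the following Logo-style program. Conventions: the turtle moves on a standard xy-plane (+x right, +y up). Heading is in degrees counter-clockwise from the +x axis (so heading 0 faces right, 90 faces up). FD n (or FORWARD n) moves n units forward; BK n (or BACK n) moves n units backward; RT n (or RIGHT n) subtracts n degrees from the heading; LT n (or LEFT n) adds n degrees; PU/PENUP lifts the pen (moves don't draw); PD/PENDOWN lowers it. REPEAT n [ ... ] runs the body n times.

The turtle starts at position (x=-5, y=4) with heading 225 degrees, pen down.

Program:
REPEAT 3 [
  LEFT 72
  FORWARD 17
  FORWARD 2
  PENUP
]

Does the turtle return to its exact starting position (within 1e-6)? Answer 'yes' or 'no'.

Answer: no

Derivation:
Executing turtle program step by step:
Start: pos=(-5,4), heading=225, pen down
REPEAT 3 [
  -- iteration 1/3 --
  LT 72: heading 225 -> 297
  FD 17: (-5,4) -> (2.718,-11.147) [heading=297, draw]
  FD 2: (2.718,-11.147) -> (3.626,-12.929) [heading=297, draw]
  PU: pen up
  -- iteration 2/3 --
  LT 72: heading 297 -> 9
  FD 17: (3.626,-12.929) -> (20.417,-10.27) [heading=9, move]
  FD 2: (20.417,-10.27) -> (22.392,-9.957) [heading=9, move]
  PU: pen up
  -- iteration 3/3 --
  LT 72: heading 9 -> 81
  FD 17: (22.392,-9.957) -> (25.051,6.834) [heading=81, move]
  FD 2: (25.051,6.834) -> (25.364,8.809) [heading=81, move]
  PU: pen up
]
Final: pos=(25.364,8.809), heading=81, 2 segment(s) drawn

Start position: (-5, 4)
Final position: (25.364, 8.809)
Distance = 30.743; >= 1e-6 -> NOT closed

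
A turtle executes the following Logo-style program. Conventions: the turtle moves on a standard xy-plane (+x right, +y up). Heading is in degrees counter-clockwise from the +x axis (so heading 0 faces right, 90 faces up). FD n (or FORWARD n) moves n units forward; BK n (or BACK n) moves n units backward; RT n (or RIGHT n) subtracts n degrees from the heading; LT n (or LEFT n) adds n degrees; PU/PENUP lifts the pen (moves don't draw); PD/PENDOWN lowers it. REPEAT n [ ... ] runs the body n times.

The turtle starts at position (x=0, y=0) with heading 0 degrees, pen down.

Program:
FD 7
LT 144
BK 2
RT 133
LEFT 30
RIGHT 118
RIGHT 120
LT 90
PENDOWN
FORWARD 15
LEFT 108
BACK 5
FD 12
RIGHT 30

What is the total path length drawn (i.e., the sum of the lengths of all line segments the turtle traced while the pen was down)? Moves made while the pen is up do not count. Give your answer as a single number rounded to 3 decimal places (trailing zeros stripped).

Executing turtle program step by step:
Start: pos=(0,0), heading=0, pen down
FD 7: (0,0) -> (7,0) [heading=0, draw]
LT 144: heading 0 -> 144
BK 2: (7,0) -> (8.618,-1.176) [heading=144, draw]
RT 133: heading 144 -> 11
LT 30: heading 11 -> 41
RT 118: heading 41 -> 283
RT 120: heading 283 -> 163
LT 90: heading 163 -> 253
PD: pen down
FD 15: (8.618,-1.176) -> (4.232,-15.52) [heading=253, draw]
LT 108: heading 253 -> 1
BK 5: (4.232,-15.52) -> (-0.767,-15.607) [heading=1, draw]
FD 12: (-0.767,-15.607) -> (11.231,-15.398) [heading=1, draw]
RT 30: heading 1 -> 331
Final: pos=(11.231,-15.398), heading=331, 5 segment(s) drawn

Segment lengths:
  seg 1: (0,0) -> (7,0), length = 7
  seg 2: (7,0) -> (8.618,-1.176), length = 2
  seg 3: (8.618,-1.176) -> (4.232,-15.52), length = 15
  seg 4: (4.232,-15.52) -> (-0.767,-15.607), length = 5
  seg 5: (-0.767,-15.607) -> (11.231,-15.398), length = 12
Total = 41

Answer: 41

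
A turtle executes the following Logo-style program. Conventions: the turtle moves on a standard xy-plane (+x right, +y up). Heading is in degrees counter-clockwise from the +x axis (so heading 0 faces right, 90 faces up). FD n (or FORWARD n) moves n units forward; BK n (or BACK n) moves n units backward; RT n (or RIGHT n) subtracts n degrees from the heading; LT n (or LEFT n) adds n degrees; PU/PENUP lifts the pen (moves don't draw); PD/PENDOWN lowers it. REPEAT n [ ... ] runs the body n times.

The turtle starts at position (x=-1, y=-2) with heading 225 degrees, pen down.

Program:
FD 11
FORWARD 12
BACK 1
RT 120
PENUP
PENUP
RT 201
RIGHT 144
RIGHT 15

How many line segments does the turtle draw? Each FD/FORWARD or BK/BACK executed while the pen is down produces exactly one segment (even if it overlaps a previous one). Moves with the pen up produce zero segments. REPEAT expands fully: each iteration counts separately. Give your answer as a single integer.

Executing turtle program step by step:
Start: pos=(-1,-2), heading=225, pen down
FD 11: (-1,-2) -> (-8.778,-9.778) [heading=225, draw]
FD 12: (-8.778,-9.778) -> (-17.263,-18.263) [heading=225, draw]
BK 1: (-17.263,-18.263) -> (-16.556,-17.556) [heading=225, draw]
RT 120: heading 225 -> 105
PU: pen up
PU: pen up
RT 201: heading 105 -> 264
RT 144: heading 264 -> 120
RT 15: heading 120 -> 105
Final: pos=(-16.556,-17.556), heading=105, 3 segment(s) drawn
Segments drawn: 3

Answer: 3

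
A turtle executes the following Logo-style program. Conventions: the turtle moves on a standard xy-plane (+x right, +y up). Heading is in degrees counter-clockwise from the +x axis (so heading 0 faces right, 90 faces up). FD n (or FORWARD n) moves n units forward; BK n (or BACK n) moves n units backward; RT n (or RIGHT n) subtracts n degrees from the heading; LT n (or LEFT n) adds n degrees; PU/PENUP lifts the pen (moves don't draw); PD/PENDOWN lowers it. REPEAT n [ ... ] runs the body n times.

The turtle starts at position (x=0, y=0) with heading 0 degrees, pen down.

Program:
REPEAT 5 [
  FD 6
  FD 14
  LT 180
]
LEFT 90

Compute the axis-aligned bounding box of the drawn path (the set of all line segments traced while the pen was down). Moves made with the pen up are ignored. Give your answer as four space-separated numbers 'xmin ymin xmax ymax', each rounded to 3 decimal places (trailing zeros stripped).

Executing turtle program step by step:
Start: pos=(0,0), heading=0, pen down
REPEAT 5 [
  -- iteration 1/5 --
  FD 6: (0,0) -> (6,0) [heading=0, draw]
  FD 14: (6,0) -> (20,0) [heading=0, draw]
  LT 180: heading 0 -> 180
  -- iteration 2/5 --
  FD 6: (20,0) -> (14,0) [heading=180, draw]
  FD 14: (14,0) -> (0,0) [heading=180, draw]
  LT 180: heading 180 -> 0
  -- iteration 3/5 --
  FD 6: (0,0) -> (6,0) [heading=0, draw]
  FD 14: (6,0) -> (20,0) [heading=0, draw]
  LT 180: heading 0 -> 180
  -- iteration 4/5 --
  FD 6: (20,0) -> (14,0) [heading=180, draw]
  FD 14: (14,0) -> (0,0) [heading=180, draw]
  LT 180: heading 180 -> 0
  -- iteration 5/5 --
  FD 6: (0,0) -> (6,0) [heading=0, draw]
  FD 14: (6,0) -> (20,0) [heading=0, draw]
  LT 180: heading 0 -> 180
]
LT 90: heading 180 -> 270
Final: pos=(20,0), heading=270, 10 segment(s) drawn

Segment endpoints: x in {0, 6, 14, 20}, y in {0, 0, 0, 0, 0, 0, 0, 0, 0}
xmin=0, ymin=0, xmax=20, ymax=0

Answer: 0 0 20 0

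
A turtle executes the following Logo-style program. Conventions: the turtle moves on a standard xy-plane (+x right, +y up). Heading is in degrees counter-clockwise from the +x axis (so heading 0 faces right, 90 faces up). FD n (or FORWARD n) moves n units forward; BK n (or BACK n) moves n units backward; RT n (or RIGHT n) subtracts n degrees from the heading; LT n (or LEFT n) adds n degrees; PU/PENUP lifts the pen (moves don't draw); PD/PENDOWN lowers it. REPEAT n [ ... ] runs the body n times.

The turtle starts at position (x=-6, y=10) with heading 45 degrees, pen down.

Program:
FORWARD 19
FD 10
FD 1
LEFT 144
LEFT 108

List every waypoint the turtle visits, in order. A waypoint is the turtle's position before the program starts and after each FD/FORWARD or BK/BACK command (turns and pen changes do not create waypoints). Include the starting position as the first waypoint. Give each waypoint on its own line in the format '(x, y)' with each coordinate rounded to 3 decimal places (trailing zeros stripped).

Answer: (-6, 10)
(7.435, 23.435)
(14.506, 30.506)
(15.213, 31.213)

Derivation:
Executing turtle program step by step:
Start: pos=(-6,10), heading=45, pen down
FD 19: (-6,10) -> (7.435,23.435) [heading=45, draw]
FD 10: (7.435,23.435) -> (14.506,30.506) [heading=45, draw]
FD 1: (14.506,30.506) -> (15.213,31.213) [heading=45, draw]
LT 144: heading 45 -> 189
LT 108: heading 189 -> 297
Final: pos=(15.213,31.213), heading=297, 3 segment(s) drawn
Waypoints (4 total):
(-6, 10)
(7.435, 23.435)
(14.506, 30.506)
(15.213, 31.213)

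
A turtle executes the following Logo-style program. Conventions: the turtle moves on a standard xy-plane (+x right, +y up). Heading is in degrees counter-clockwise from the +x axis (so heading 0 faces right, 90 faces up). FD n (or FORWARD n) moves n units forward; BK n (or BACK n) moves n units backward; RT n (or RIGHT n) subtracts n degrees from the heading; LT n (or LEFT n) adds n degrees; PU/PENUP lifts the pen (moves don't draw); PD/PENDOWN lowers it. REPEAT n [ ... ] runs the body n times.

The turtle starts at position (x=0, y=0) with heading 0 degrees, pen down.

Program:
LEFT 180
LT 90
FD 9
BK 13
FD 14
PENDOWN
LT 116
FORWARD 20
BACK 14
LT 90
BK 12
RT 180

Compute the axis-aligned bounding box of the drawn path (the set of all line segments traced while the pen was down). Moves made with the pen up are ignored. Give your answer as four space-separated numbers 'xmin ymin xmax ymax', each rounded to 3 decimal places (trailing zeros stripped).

Answer: 0 -18.155 17.976 4

Derivation:
Executing turtle program step by step:
Start: pos=(0,0), heading=0, pen down
LT 180: heading 0 -> 180
LT 90: heading 180 -> 270
FD 9: (0,0) -> (0,-9) [heading=270, draw]
BK 13: (0,-9) -> (0,4) [heading=270, draw]
FD 14: (0,4) -> (0,-10) [heading=270, draw]
PD: pen down
LT 116: heading 270 -> 26
FD 20: (0,-10) -> (17.976,-1.233) [heading=26, draw]
BK 14: (17.976,-1.233) -> (5.393,-7.37) [heading=26, draw]
LT 90: heading 26 -> 116
BK 12: (5.393,-7.37) -> (10.653,-18.155) [heading=116, draw]
RT 180: heading 116 -> 296
Final: pos=(10.653,-18.155), heading=296, 6 segment(s) drawn

Segment endpoints: x in {0, 0, 0, 0, 5.393, 10.653, 17.976}, y in {-18.155, -10, -9, -7.37, -1.233, 0, 4}
xmin=0, ymin=-18.155, xmax=17.976, ymax=4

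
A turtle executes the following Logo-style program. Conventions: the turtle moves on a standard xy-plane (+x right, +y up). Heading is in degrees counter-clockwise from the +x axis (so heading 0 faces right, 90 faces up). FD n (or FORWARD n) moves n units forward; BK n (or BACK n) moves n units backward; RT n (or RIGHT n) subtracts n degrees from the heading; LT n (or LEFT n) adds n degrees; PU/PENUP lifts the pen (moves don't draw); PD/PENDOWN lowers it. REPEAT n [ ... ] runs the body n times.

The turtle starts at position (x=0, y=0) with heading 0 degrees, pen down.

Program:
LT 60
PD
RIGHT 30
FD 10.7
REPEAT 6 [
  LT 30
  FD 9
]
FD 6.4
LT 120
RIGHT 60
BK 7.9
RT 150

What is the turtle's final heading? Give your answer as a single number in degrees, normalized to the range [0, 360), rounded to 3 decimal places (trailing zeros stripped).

Answer: 120

Derivation:
Executing turtle program step by step:
Start: pos=(0,0), heading=0, pen down
LT 60: heading 0 -> 60
PD: pen down
RT 30: heading 60 -> 30
FD 10.7: (0,0) -> (9.266,5.35) [heading=30, draw]
REPEAT 6 [
  -- iteration 1/6 --
  LT 30: heading 30 -> 60
  FD 9: (9.266,5.35) -> (13.766,13.144) [heading=60, draw]
  -- iteration 2/6 --
  LT 30: heading 60 -> 90
  FD 9: (13.766,13.144) -> (13.766,22.144) [heading=90, draw]
  -- iteration 3/6 --
  LT 30: heading 90 -> 120
  FD 9: (13.766,22.144) -> (9.266,29.938) [heading=120, draw]
  -- iteration 4/6 --
  LT 30: heading 120 -> 150
  FD 9: (9.266,29.938) -> (1.472,34.438) [heading=150, draw]
  -- iteration 5/6 --
  LT 30: heading 150 -> 180
  FD 9: (1.472,34.438) -> (-7.528,34.438) [heading=180, draw]
  -- iteration 6/6 --
  LT 30: heading 180 -> 210
  FD 9: (-7.528,34.438) -> (-15.322,29.938) [heading=210, draw]
]
FD 6.4: (-15.322,29.938) -> (-20.865,26.738) [heading=210, draw]
LT 120: heading 210 -> 330
RT 60: heading 330 -> 270
BK 7.9: (-20.865,26.738) -> (-20.865,34.638) [heading=270, draw]
RT 150: heading 270 -> 120
Final: pos=(-20.865,34.638), heading=120, 9 segment(s) drawn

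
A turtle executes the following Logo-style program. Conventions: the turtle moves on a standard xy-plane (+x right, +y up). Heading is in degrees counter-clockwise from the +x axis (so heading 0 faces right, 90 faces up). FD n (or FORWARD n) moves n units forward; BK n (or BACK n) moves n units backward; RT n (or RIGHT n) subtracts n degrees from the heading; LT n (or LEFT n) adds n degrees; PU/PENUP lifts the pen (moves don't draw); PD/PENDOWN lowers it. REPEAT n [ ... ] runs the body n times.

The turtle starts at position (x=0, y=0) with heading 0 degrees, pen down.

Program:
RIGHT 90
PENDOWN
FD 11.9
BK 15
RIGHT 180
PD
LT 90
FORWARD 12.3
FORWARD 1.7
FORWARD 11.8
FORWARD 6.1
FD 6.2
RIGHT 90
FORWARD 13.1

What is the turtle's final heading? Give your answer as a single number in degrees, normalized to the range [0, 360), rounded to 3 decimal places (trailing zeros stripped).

Answer: 90

Derivation:
Executing turtle program step by step:
Start: pos=(0,0), heading=0, pen down
RT 90: heading 0 -> 270
PD: pen down
FD 11.9: (0,0) -> (0,-11.9) [heading=270, draw]
BK 15: (0,-11.9) -> (0,3.1) [heading=270, draw]
RT 180: heading 270 -> 90
PD: pen down
LT 90: heading 90 -> 180
FD 12.3: (0,3.1) -> (-12.3,3.1) [heading=180, draw]
FD 1.7: (-12.3,3.1) -> (-14,3.1) [heading=180, draw]
FD 11.8: (-14,3.1) -> (-25.8,3.1) [heading=180, draw]
FD 6.1: (-25.8,3.1) -> (-31.9,3.1) [heading=180, draw]
FD 6.2: (-31.9,3.1) -> (-38.1,3.1) [heading=180, draw]
RT 90: heading 180 -> 90
FD 13.1: (-38.1,3.1) -> (-38.1,16.2) [heading=90, draw]
Final: pos=(-38.1,16.2), heading=90, 8 segment(s) drawn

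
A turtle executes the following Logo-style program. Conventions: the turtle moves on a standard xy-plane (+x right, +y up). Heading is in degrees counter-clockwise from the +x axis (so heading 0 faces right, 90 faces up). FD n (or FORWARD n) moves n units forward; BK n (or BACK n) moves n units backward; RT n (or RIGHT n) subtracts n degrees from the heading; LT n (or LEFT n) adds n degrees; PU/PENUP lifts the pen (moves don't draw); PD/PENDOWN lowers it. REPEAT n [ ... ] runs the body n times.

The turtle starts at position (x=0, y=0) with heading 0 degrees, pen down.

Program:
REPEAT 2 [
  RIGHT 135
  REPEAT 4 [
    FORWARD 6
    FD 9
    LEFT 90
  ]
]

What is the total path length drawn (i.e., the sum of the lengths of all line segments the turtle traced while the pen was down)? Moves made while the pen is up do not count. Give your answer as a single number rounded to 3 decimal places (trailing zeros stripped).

Executing turtle program step by step:
Start: pos=(0,0), heading=0, pen down
REPEAT 2 [
  -- iteration 1/2 --
  RT 135: heading 0 -> 225
  REPEAT 4 [
    -- iteration 1/4 --
    FD 6: (0,0) -> (-4.243,-4.243) [heading=225, draw]
    FD 9: (-4.243,-4.243) -> (-10.607,-10.607) [heading=225, draw]
    LT 90: heading 225 -> 315
    -- iteration 2/4 --
    FD 6: (-10.607,-10.607) -> (-6.364,-14.849) [heading=315, draw]
    FD 9: (-6.364,-14.849) -> (0,-21.213) [heading=315, draw]
    LT 90: heading 315 -> 45
    -- iteration 3/4 --
    FD 6: (0,-21.213) -> (4.243,-16.971) [heading=45, draw]
    FD 9: (4.243,-16.971) -> (10.607,-10.607) [heading=45, draw]
    LT 90: heading 45 -> 135
    -- iteration 4/4 --
    FD 6: (10.607,-10.607) -> (6.364,-6.364) [heading=135, draw]
    FD 9: (6.364,-6.364) -> (0,0) [heading=135, draw]
    LT 90: heading 135 -> 225
  ]
  -- iteration 2/2 --
  RT 135: heading 225 -> 90
  REPEAT 4 [
    -- iteration 1/4 --
    FD 6: (0,0) -> (0,6) [heading=90, draw]
    FD 9: (0,6) -> (0,15) [heading=90, draw]
    LT 90: heading 90 -> 180
    -- iteration 2/4 --
    FD 6: (0,15) -> (-6,15) [heading=180, draw]
    FD 9: (-6,15) -> (-15,15) [heading=180, draw]
    LT 90: heading 180 -> 270
    -- iteration 3/4 --
    FD 6: (-15,15) -> (-15,9) [heading=270, draw]
    FD 9: (-15,9) -> (-15,0) [heading=270, draw]
    LT 90: heading 270 -> 0
    -- iteration 4/4 --
    FD 6: (-15,0) -> (-9,0) [heading=0, draw]
    FD 9: (-9,0) -> (0,0) [heading=0, draw]
    LT 90: heading 0 -> 90
  ]
]
Final: pos=(0,0), heading=90, 16 segment(s) drawn

Segment lengths:
  seg 1: (0,0) -> (-4.243,-4.243), length = 6
  seg 2: (-4.243,-4.243) -> (-10.607,-10.607), length = 9
  seg 3: (-10.607,-10.607) -> (-6.364,-14.849), length = 6
  seg 4: (-6.364,-14.849) -> (0,-21.213), length = 9
  seg 5: (0,-21.213) -> (4.243,-16.971), length = 6
  seg 6: (4.243,-16.971) -> (10.607,-10.607), length = 9
  seg 7: (10.607,-10.607) -> (6.364,-6.364), length = 6
  seg 8: (6.364,-6.364) -> (0,0), length = 9
  seg 9: (0,0) -> (0,6), length = 6
  seg 10: (0,6) -> (0,15), length = 9
  seg 11: (0,15) -> (-6,15), length = 6
  seg 12: (-6,15) -> (-15,15), length = 9
  seg 13: (-15,15) -> (-15,9), length = 6
  seg 14: (-15,9) -> (-15,0), length = 9
  seg 15: (-15,0) -> (-9,0), length = 6
  seg 16: (-9,0) -> (0,0), length = 9
Total = 120

Answer: 120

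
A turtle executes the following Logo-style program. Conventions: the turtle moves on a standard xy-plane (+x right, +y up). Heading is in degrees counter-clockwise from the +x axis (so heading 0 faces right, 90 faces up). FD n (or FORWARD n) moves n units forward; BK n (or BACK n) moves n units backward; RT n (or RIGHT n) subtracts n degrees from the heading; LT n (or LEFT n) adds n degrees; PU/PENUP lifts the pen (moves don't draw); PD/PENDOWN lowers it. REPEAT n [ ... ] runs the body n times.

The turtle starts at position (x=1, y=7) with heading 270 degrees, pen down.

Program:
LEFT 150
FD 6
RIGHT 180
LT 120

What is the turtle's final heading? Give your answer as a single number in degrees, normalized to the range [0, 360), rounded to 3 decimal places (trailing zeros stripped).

Answer: 0

Derivation:
Executing turtle program step by step:
Start: pos=(1,7), heading=270, pen down
LT 150: heading 270 -> 60
FD 6: (1,7) -> (4,12.196) [heading=60, draw]
RT 180: heading 60 -> 240
LT 120: heading 240 -> 0
Final: pos=(4,12.196), heading=0, 1 segment(s) drawn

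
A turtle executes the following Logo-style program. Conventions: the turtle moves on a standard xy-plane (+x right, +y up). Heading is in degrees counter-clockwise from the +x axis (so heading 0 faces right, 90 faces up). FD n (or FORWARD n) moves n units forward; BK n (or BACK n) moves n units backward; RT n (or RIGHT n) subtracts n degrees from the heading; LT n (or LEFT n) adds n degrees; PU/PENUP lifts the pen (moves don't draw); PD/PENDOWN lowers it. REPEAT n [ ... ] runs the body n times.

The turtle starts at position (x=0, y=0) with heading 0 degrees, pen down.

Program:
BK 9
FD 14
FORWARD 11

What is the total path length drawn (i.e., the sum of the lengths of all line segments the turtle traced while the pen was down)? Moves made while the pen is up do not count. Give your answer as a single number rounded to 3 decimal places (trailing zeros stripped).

Answer: 34

Derivation:
Executing turtle program step by step:
Start: pos=(0,0), heading=0, pen down
BK 9: (0,0) -> (-9,0) [heading=0, draw]
FD 14: (-9,0) -> (5,0) [heading=0, draw]
FD 11: (5,0) -> (16,0) [heading=0, draw]
Final: pos=(16,0), heading=0, 3 segment(s) drawn

Segment lengths:
  seg 1: (0,0) -> (-9,0), length = 9
  seg 2: (-9,0) -> (5,0), length = 14
  seg 3: (5,0) -> (16,0), length = 11
Total = 34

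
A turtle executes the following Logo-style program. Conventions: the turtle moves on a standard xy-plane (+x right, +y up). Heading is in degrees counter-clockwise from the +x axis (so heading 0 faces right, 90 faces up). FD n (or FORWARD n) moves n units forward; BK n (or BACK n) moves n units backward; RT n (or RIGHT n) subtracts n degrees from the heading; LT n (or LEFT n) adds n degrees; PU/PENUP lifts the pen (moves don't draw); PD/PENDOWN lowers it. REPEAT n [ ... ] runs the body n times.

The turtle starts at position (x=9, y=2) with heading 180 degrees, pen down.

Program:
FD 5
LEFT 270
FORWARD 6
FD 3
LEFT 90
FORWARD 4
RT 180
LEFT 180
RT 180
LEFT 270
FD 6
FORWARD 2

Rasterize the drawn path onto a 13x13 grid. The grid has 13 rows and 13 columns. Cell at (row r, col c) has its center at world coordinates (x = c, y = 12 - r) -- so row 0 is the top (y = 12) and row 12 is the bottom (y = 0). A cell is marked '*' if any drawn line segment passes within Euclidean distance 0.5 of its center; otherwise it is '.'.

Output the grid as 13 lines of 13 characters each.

Answer: .............
*****........
*...*........
*...*........
*...*........
*...*........
*...*........
*...*........
*...*........
*...*........
....******...
.............
.............

Derivation:
Segment 0: (9,2) -> (4,2)
Segment 1: (4,2) -> (4,8)
Segment 2: (4,8) -> (4,11)
Segment 3: (4,11) -> (0,11)
Segment 4: (0,11) -> (0,5)
Segment 5: (0,5) -> (-0,3)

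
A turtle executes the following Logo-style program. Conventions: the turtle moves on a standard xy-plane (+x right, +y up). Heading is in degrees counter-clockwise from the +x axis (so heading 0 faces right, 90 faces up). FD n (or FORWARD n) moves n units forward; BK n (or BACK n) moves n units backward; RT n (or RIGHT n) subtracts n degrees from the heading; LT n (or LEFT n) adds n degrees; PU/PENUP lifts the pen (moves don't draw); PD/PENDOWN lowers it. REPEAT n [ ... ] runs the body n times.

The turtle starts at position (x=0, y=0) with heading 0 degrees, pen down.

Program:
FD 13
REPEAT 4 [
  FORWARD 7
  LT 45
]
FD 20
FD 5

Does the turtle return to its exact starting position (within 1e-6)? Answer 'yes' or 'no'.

Executing turtle program step by step:
Start: pos=(0,0), heading=0, pen down
FD 13: (0,0) -> (13,0) [heading=0, draw]
REPEAT 4 [
  -- iteration 1/4 --
  FD 7: (13,0) -> (20,0) [heading=0, draw]
  LT 45: heading 0 -> 45
  -- iteration 2/4 --
  FD 7: (20,0) -> (24.95,4.95) [heading=45, draw]
  LT 45: heading 45 -> 90
  -- iteration 3/4 --
  FD 7: (24.95,4.95) -> (24.95,11.95) [heading=90, draw]
  LT 45: heading 90 -> 135
  -- iteration 4/4 --
  FD 7: (24.95,11.95) -> (20,16.899) [heading=135, draw]
  LT 45: heading 135 -> 180
]
FD 20: (20,16.899) -> (0,16.899) [heading=180, draw]
FD 5: (0,16.899) -> (-5,16.899) [heading=180, draw]
Final: pos=(-5,16.899), heading=180, 7 segment(s) drawn

Start position: (0, 0)
Final position: (-5, 16.899)
Distance = 17.624; >= 1e-6 -> NOT closed

Answer: no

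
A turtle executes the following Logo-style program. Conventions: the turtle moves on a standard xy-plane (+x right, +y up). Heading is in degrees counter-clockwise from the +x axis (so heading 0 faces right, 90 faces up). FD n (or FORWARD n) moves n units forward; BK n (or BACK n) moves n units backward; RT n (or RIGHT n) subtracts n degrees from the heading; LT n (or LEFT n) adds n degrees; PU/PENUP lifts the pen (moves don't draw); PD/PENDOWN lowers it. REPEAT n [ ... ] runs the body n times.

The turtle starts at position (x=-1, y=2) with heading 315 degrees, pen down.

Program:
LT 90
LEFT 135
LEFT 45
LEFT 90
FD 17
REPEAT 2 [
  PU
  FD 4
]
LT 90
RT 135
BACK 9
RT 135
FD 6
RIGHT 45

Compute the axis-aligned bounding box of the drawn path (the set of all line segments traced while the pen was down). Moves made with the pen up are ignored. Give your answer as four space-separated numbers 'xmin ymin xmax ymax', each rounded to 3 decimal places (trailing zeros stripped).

Executing turtle program step by step:
Start: pos=(-1,2), heading=315, pen down
LT 90: heading 315 -> 45
LT 135: heading 45 -> 180
LT 45: heading 180 -> 225
LT 90: heading 225 -> 315
FD 17: (-1,2) -> (11.021,-10.021) [heading=315, draw]
REPEAT 2 [
  -- iteration 1/2 --
  PU: pen up
  FD 4: (11.021,-10.021) -> (13.849,-12.849) [heading=315, move]
  -- iteration 2/2 --
  PU: pen up
  FD 4: (13.849,-12.849) -> (16.678,-15.678) [heading=315, move]
]
LT 90: heading 315 -> 45
RT 135: heading 45 -> 270
BK 9: (16.678,-15.678) -> (16.678,-6.678) [heading=270, move]
RT 135: heading 270 -> 135
FD 6: (16.678,-6.678) -> (12.435,-2.435) [heading=135, move]
RT 45: heading 135 -> 90
Final: pos=(12.435,-2.435), heading=90, 1 segment(s) drawn

Segment endpoints: x in {-1, 11.021}, y in {-10.021, 2}
xmin=-1, ymin=-10.021, xmax=11.021, ymax=2

Answer: -1 -10.021 11.021 2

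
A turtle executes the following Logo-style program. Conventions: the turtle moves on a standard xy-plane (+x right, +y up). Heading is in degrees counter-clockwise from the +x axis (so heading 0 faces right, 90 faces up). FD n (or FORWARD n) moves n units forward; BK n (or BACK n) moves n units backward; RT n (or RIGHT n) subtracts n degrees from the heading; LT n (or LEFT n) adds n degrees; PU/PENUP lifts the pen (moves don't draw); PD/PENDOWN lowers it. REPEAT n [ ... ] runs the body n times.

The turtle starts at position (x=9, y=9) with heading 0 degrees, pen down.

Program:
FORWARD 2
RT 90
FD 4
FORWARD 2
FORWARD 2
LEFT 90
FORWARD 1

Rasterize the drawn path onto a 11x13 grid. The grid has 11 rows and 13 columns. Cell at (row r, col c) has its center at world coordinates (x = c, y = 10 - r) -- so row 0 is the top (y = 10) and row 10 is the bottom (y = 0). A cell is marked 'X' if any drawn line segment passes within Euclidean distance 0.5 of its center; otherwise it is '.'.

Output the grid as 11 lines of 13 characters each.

Segment 0: (9,9) -> (11,9)
Segment 1: (11,9) -> (11,5)
Segment 2: (11,5) -> (11,3)
Segment 3: (11,3) -> (11,1)
Segment 4: (11,1) -> (12,1)

Answer: .............
.........XXX.
...........X.
...........X.
...........X.
...........X.
...........X.
...........X.
...........X.
...........XX
.............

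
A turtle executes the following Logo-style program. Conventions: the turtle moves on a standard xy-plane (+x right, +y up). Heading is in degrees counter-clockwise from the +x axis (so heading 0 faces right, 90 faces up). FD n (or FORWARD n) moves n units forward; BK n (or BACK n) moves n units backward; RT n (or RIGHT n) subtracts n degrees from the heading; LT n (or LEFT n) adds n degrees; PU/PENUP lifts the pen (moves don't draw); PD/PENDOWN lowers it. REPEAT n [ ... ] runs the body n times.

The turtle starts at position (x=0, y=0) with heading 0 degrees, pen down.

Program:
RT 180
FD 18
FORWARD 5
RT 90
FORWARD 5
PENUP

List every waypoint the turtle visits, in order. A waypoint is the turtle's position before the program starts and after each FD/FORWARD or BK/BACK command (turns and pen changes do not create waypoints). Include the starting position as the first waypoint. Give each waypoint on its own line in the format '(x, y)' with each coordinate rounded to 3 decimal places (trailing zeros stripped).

Executing turtle program step by step:
Start: pos=(0,0), heading=0, pen down
RT 180: heading 0 -> 180
FD 18: (0,0) -> (-18,0) [heading=180, draw]
FD 5: (-18,0) -> (-23,0) [heading=180, draw]
RT 90: heading 180 -> 90
FD 5: (-23,0) -> (-23,5) [heading=90, draw]
PU: pen up
Final: pos=(-23,5), heading=90, 3 segment(s) drawn
Waypoints (4 total):
(0, 0)
(-18, 0)
(-23, 0)
(-23, 5)

Answer: (0, 0)
(-18, 0)
(-23, 0)
(-23, 5)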